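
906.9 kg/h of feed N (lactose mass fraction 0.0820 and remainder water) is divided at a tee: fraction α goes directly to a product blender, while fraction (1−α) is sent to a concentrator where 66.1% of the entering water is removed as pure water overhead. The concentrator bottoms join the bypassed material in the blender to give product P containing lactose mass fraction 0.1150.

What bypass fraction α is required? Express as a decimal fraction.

0.527

All 906.9×0.082 = 74.366 kg/h of lactose reaches P, so P = 74.366/0.115 = 646.66 kg/h and vapour = 260.24 kg/h.
The evaporator receives (1−α)·906.9 of feed at 0.918 water and removes 0.661 of that water:
0.661×0.918×(1−α)×906.9 = 260.24
(1−α) = 260.24/550.31 = 0.4729;  α = 0.5271.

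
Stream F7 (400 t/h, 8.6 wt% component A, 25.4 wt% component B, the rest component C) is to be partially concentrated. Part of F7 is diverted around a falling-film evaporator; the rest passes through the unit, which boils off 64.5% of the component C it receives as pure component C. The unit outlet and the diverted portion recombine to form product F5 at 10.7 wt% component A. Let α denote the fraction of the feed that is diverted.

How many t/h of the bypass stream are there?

215.6 t/h

All 400×0.086 = 34.4 t/h of component A reaches F5, so F5 = 34.4/0.107 = 321.5 t/h and vapour = 78.505 t/h.
The evaporator receives (1−α)·400 of feed at 0.660 component C and removes 0.645 of that component C:
0.645×0.660×(1−α)×400 = 78.505
(1−α) = 78.505/170.28 = 0.4610;  α = 0.5390.
Bypass flow = 0.5390×400 = 215.59 t/h.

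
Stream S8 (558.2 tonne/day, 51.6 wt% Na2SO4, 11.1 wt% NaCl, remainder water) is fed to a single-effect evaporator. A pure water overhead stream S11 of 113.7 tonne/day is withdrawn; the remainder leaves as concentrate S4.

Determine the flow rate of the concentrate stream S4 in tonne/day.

Concentrate = 558.2 − 113.7 = 444.5 tonne/day.

444.5 tonne/day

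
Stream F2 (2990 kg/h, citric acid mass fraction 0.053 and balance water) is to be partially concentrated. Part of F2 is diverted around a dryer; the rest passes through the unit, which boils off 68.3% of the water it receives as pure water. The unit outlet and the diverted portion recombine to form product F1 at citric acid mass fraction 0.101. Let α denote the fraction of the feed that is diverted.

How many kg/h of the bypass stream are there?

793 kg/h

All 2990×0.053 = 158.47 kg/h of citric acid reaches F1, so F1 = 158.47/0.101 = 1569 kg/h and vapour = 1421 kg/h.
The evaporator receives (1−α)·2990 of feed at 0.947 water and removes 0.683 of that water:
0.683×0.947×(1−α)×2990 = 1421
(1−α) = 1421/1933.9 = 0.7348;  α = 0.2652.
Bypass flow = 0.2652×2990 = 793.05 kg/h.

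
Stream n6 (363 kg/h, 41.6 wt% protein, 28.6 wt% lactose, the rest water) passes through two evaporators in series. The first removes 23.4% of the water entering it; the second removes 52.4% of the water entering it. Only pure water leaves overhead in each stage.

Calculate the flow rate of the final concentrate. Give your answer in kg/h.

water in feed = 363×0.298 = 108.17 kg/h.
After stage 1: water left = (1−0.234)×108.17 = 82.861; stream total = 337.69 kg/h.
After stage 2: water left = (1−0.524)×82.861 = 39.442; final concentrate = 294.27 kg/h.

294.3 kg/h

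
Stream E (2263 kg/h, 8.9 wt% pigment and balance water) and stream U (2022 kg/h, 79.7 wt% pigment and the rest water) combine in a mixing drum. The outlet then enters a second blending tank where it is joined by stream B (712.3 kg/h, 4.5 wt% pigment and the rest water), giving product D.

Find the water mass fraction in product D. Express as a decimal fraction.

Overall, product flow = 4997.3 kg/h.
water in = 2263×0.911 + 2022×0.203 + 712.3×0.955 = 3152.3 kg/h.
water fraction in D = 0.631.

0.631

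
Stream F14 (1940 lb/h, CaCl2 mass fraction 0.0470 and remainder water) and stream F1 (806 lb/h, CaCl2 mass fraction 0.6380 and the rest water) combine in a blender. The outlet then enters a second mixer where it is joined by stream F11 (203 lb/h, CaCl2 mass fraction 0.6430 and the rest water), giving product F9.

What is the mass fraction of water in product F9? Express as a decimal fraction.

0.7504

Overall, product flow = 2949 lb/h.
water in = 1940×0.953 + 806×0.362 + 203×0.357 = 2213.1 lb/h.
water fraction in F9 = 0.7504.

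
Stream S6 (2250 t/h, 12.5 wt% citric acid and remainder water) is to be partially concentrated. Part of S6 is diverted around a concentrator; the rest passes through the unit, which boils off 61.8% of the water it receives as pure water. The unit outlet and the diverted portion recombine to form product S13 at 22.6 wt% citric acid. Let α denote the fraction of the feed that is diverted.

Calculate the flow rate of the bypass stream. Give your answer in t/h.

390.5 t/h

All 2250×0.125 = 281.25 t/h of citric acid reaches S13, so S13 = 281.25/0.226 = 1244.5 t/h and vapour = 1005.5 t/h.
The evaporator receives (1−α)·2250 of feed at 0.875 water and removes 0.618 of that water:
0.618×0.875×(1−α)×2250 = 1005.5
(1−α) = 1005.5/1216.7 = 0.8264;  α = 0.1736.
Bypass flow = 0.1736×2250 = 390.49 t/h.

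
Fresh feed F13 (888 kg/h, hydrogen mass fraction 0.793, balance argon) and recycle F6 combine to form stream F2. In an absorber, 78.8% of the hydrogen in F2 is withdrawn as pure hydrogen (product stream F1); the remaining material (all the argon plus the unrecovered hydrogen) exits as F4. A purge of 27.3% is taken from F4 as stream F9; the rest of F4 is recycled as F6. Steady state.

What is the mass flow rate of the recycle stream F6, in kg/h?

617.8 kg/h

argon enters only via F13 and leaves only via the purge: 888×0.207 = 0.273×(argon in F4), and the absorber passes all argon, so argon in F2 = argon in F4 = 673.32 kg/h.
hydrogen in F2: m_A = 888×0.793 + (1−0.273)·(1−0.788)·m_A, so m_A = 704.18/0.8459 = 832.49 kg/h.
F4 = (1−0.788)×832.49 + 673.32 = 849.81 kg/h.
Recycle F6 = (1−0.273)×849.81 = 617.81 kg/h.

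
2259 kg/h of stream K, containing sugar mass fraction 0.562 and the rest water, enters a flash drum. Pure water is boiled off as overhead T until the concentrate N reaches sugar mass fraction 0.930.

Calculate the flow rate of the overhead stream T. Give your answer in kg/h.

893.9 kg/h

sugar is conserved: 2259×0.562 = 1269.6 kg/h all reports to the concentrate.
Concentrate = 1269.6/(target fraction) = 1365.1 kg/h.
Overhead = 2259 − 1365.1 = 893.88 kg/h.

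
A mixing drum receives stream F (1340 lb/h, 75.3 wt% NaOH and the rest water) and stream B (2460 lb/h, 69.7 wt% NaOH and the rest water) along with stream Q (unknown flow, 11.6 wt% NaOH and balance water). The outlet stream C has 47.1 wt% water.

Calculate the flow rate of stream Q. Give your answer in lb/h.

1727 lb/h

Let Q be the unknown flow. Total out = 3800 + Q.
water balance: 1076.4 + 0.884·Q = 0.471·(3800 + Q)
(0.884 − 0.471)·Q = 0.471×3800 − 1076.4 = 713.44
Q = 713.44 / 0.413 = 1727.5 lb/h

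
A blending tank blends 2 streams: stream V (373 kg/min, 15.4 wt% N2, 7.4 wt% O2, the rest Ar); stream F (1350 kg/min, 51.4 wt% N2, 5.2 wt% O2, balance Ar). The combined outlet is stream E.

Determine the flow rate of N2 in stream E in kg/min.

751.3 kg/min

N2 out = N2 in = 373×0.154 + 1350×0.514 = 751.34 kg/min.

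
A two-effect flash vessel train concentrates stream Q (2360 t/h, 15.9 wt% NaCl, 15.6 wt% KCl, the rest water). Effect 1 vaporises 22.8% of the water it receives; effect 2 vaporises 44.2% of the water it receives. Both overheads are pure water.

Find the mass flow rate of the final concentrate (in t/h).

1440 t/h

water in feed = 2360×0.685 = 1616.6 t/h.
After stage 1: water left = (1−0.228)×1616.6 = 1248; stream total = 1991.4 t/h.
After stage 2: water left = (1−0.442)×1248 = 696.39; final concentrate = 1439.8 t/h.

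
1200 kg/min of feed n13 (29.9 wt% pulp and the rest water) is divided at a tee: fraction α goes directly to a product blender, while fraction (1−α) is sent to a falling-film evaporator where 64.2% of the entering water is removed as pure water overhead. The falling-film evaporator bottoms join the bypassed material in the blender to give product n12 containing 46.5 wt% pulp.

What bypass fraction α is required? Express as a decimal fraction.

All 1200×0.299 = 358.8 kg/min of pulp reaches n12, so n12 = 358.8/0.465 = 771.61 kg/min and vapour = 428.39 kg/min.
The evaporator receives (1−α)·1200 of feed at 0.701 water and removes 0.642 of that water:
0.642×0.701×(1−α)×1200 = 428.39
(1−α) = 428.39/540.05 = 0.7932;  α = 0.2068.

0.207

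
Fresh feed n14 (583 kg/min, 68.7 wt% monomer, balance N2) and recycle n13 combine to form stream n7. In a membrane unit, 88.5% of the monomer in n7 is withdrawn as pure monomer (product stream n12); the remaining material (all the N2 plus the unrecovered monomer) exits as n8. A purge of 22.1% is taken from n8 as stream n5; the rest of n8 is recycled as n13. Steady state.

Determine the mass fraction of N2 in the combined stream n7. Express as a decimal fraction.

0.6524

N2 enters only via n14 and leaves only via the purge: 583×0.313 = 0.221×(N2 in n8), and the membrane unit passes all N2, so N2 in n7 = N2 in n8 = 825.7 kg/min.
monomer in n7: m_A = 583×0.687 + (1−0.221)·(1−0.885)·m_A, so m_A = 400.52/0.9104 = 439.93 kg/min.
n7 = 439.93 + 825.7 = 1265.6 kg/min.
N2 fraction in n7 = 825.7/1265.6 = 0.6524.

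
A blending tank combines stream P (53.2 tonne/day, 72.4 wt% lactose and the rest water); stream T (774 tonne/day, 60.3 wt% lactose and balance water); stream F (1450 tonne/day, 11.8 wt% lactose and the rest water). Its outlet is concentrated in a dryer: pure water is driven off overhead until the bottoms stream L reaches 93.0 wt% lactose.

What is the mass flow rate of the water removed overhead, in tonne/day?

lactose entering = 53.2×0.724 + 774×0.603 + 1450×0.118 = 676.34 tonne/day.
All lactose reports to L, so L = 676.34/0.930 = 727.25 tonne/day.
Total feed = 2277.2 tonne/day; overhead = 2277.2 − 727.25 = 1550 tonne/day.

1550 tonne/day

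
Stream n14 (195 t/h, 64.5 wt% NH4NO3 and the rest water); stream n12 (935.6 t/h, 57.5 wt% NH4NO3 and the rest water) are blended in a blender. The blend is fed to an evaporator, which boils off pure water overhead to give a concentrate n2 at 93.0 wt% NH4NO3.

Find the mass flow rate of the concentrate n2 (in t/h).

713.7 t/h

NH4NO3 entering = 195×0.645 + 935.6×0.575 = 663.75 t/h.
All NH4NO3 reports to n2, so n2 = 663.75/0.930 = 713.7 t/h.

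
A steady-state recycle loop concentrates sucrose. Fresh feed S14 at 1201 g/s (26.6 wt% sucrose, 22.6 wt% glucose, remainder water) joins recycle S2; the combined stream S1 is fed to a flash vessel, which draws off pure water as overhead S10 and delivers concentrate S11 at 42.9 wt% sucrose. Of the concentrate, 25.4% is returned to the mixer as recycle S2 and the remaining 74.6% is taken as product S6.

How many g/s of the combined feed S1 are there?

1455 g/s

Overall sucrose balance (none leaves overhead): sucrose in fresh feed = sucrose in product, i.e. 1201×0.266 = (1−0.254)·S11·0.429.
S11 = 319.47/(0.429×0.746) = 998.23 g/s.
Recycle S2 = 0.254×998.23 = 253.55 g/s.
Combined feed S1 = 1201 + 253.55 = 1454.5 g/s.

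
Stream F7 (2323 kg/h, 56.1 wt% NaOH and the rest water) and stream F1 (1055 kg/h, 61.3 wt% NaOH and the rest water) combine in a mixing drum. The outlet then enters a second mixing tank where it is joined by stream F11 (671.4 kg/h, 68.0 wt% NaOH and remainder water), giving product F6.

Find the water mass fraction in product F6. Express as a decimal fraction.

0.406

Overall, product flow = 4049.4 kg/h.
water in = 2323×0.439 + 1055×0.387 + 671.4×0.320 = 1642.9 kg/h.
water fraction in F6 = 0.406.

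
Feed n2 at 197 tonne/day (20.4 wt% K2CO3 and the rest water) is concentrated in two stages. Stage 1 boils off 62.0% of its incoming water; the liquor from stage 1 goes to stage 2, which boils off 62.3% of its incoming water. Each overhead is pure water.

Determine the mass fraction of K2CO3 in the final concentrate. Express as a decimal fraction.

0.6414

water in feed = 197×0.796 = 156.81 tonne/day.
After stage 1: water left = (1−0.620)×156.81 = 59.589; stream total = 99.777 tonne/day.
After stage 2: water left = (1−0.623)×59.589 = 22.465; final concentrate = 62.653 tonne/day.
K2CO3 fraction = 40.188/62.653 = 0.6414.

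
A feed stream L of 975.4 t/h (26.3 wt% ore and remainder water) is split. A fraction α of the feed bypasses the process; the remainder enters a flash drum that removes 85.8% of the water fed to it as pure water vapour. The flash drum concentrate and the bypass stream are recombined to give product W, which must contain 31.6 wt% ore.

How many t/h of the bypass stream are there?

716.7 t/h

All 975.4×0.263 = 256.53 t/h of ore reaches W, so W = 256.53/0.316 = 811.8 t/h and vapour = 163.6 t/h.
The evaporator receives (1−α)·975.4 of feed at 0.737 water and removes 0.858 of that water:
0.858×0.737×(1−α)×975.4 = 163.6
(1−α) = 163.6/616.79 = 0.2652;  α = 0.7348.
Bypass flow = 0.7348×975.4 = 716.69 t/h.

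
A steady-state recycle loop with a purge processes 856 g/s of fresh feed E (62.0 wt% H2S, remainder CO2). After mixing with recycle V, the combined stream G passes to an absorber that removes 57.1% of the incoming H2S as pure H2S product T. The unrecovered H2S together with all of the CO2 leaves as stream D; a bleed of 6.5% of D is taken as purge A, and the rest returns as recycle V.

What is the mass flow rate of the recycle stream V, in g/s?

CO2 enters only via E and leaves only via the purge: 856×0.380 = 0.065×(CO2 in D), and the absorber passes all CO2, so CO2 in G = CO2 in D = 5004.3 g/s.
H2S in G: m_A = 856×0.620 + (1−0.065)·(1−0.571)·m_A, so m_A = 530.72/0.5989 = 886.18 g/s.
D = (1−0.571)×886.18 + 5004.3 = 5384.5 g/s.
Recycle V = (1−0.065)×5384.5 = 5034.5 g/s.

5034 g/s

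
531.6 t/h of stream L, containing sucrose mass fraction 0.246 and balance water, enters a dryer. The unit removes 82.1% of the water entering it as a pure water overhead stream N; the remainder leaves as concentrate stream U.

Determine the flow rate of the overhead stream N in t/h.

water entering = 531.6×0.754 = 400.83 t/h; overhead removed = 0.821×400.83 = 329.08 t/h.

329.1 t/h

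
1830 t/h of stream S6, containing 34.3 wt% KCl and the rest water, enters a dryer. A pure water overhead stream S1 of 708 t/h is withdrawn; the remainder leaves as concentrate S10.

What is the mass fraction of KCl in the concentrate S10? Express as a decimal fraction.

KCl is not removed: 1830×0.343 = 627.69 t/h of KCl enters S10.
Concentrate = 1830 − 708 = 1122 t/h.
Mass fraction = 627.69/1122 = 0.559.

0.559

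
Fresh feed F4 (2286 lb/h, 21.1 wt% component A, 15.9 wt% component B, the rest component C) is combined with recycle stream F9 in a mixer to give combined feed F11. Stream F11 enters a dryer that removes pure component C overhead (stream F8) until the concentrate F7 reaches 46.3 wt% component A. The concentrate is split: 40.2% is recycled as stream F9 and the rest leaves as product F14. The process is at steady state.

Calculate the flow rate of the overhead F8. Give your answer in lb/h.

1244 lb/h

Overall component A balance (none leaves overhead): component A in fresh feed = component A in product, i.e. 2286×0.211 = (1−0.402)·F7·0.463.
F7 = 482.35/(0.463×0.598) = 1742.1 lb/h.
Recycle F9 = 0.402×1742.1 = 700.33 lb/h.
Combined feed F11 = 2286 + 700.33 = 2986.3 lb/h.
Overhead F8 = F11 − F7 = 2986.3 − 1742.1 = 1244.2 lb/h.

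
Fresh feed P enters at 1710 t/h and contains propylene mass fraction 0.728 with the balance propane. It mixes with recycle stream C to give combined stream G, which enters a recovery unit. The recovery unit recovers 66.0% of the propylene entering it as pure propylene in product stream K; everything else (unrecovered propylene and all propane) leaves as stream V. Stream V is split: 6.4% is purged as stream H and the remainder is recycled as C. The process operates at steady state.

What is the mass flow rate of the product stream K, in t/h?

1205 t/h

propylene in G: m_A = 1710×0.728 + (1−0.064)·(1−0.660)·m_A, so m_A = 1244.9/0.6818 = 1826 t/h.
Product K = 0.660×1826 = 1205.1 t/h.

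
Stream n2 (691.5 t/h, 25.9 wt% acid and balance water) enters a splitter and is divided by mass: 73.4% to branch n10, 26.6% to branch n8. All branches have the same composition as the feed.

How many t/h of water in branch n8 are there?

Branch n8 total = 0.266×691.5 = 183.94 t/h.
water in n8 = 0.741×183.94 = 136.3 t/h.

136.3 t/h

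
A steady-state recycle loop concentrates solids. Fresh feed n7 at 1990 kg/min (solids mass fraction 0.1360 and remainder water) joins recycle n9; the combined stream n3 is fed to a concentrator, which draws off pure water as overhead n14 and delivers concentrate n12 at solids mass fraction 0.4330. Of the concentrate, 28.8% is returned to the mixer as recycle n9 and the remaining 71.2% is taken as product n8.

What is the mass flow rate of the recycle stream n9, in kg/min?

Overall solids balance (none leaves overhead): solids in fresh feed = solids in product, i.e. 1990×0.136 = (1−0.288)·n12·0.433.
n12 = 270.64/(0.433×0.712) = 877.86 kg/min.
Recycle n9 = 0.288×877.86 = 252.82 kg/min.

252.8 kg/min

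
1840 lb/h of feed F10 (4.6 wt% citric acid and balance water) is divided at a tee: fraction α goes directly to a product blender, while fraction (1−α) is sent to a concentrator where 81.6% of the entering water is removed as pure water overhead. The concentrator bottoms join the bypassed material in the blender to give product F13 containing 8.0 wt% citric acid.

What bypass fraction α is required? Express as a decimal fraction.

All 1840×0.046 = 84.64 lb/h of citric acid reaches F13, so F13 = 84.64/0.080 = 1058 lb/h and vapour = 782 lb/h.
The evaporator receives (1−α)·1840 of feed at 0.954 water and removes 0.816 of that water:
0.816×0.954×(1−α)×1840 = 782
(1−α) = 782/1432.4 = 0.5459;  α = 0.4541.

0.454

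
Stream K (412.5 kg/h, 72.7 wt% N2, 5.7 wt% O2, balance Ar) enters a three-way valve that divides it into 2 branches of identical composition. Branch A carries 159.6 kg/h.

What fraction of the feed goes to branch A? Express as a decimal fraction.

0.387

Fraction to A = 159.6/412.5 = 0.3869.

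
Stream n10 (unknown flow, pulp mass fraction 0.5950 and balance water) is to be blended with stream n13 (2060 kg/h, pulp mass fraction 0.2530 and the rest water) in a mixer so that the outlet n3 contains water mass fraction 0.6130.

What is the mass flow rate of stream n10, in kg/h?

1327 kg/h

Let n10 be the unknown flow. Total out = 2060 + n10.
water balance: 1538.8 + 0.405·n10 = 0.613·(2060 + n10)
(0.405 − 0.613)·n10 = 0.613×2060 − 1538.8 = -276.04
n10 = -276.04 / -0.208 = 1327.1 kg/h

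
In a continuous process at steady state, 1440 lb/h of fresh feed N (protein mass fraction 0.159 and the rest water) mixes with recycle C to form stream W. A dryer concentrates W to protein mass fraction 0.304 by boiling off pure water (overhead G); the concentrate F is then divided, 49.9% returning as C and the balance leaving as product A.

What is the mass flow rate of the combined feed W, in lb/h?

2190 lb/h

Overall protein balance (none leaves overhead): protein in fresh feed = protein in product, i.e. 1440×0.159 = (1−0.499)·F·0.304.
F = 228.96/(0.304×0.501) = 1503.3 lb/h.
Recycle C = 0.499×1503.3 = 750.15 lb/h.
Combined feed W = 1440 + 750.15 = 2190.2 lb/h.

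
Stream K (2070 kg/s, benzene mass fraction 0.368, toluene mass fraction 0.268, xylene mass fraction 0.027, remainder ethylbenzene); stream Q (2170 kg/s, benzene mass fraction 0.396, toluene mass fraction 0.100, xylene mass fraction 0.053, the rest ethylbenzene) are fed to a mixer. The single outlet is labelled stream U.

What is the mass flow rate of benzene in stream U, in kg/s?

1621 kg/s

benzene out = benzene in = 2070×0.368 + 2170×0.396 = 1621.1 kg/s.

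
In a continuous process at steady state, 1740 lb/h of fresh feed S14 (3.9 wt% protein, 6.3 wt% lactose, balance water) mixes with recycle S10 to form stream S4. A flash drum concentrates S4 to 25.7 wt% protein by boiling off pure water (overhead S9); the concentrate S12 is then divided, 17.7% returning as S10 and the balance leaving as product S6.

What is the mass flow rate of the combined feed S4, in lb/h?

1797 lb/h

Overall protein balance (none leaves overhead): protein in fresh feed = protein in product, i.e. 1740×0.039 = (1−0.177)·S12·0.257.
S12 = 67.86/(0.257×0.823) = 320.83 lb/h.
Recycle S10 = 0.177×320.83 = 56.788 lb/h.
Combined feed S4 = 1740 + 56.788 = 1796.8 lb/h.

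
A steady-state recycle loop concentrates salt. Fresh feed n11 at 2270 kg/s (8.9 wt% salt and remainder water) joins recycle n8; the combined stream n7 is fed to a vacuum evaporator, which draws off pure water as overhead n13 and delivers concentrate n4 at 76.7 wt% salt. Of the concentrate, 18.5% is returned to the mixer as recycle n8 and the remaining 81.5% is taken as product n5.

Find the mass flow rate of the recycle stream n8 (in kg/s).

Overall salt balance (none leaves overhead): salt in fresh feed = salt in product, i.e. 2270×0.089 = (1−0.185)·n4·0.767.
n4 = 202.03/(0.767×0.815) = 323.19 kg/s.
Recycle n8 = 0.185×323.19 = 59.791 kg/s.

59.79 kg/s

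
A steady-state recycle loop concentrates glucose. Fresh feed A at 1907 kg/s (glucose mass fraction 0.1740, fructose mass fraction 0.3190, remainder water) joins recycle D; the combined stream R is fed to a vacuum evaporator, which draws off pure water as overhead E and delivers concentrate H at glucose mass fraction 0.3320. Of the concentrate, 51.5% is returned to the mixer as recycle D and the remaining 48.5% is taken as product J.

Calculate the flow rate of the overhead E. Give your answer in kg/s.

Overall glucose balance (none leaves overhead): glucose in fresh feed = glucose in product, i.e. 1907×0.174 = (1−0.515)·H·0.332.
H = 331.82/(0.332×0.485) = 2060.7 kg/s.
Recycle D = 0.515×2060.7 = 1061.3 kg/s.
Combined feed R = 1907 + 1061.3 = 2968.3 kg/s.
Overhead E = R − H = 2968.3 − 2060.7 = 907.55 kg/s.

907.5 kg/s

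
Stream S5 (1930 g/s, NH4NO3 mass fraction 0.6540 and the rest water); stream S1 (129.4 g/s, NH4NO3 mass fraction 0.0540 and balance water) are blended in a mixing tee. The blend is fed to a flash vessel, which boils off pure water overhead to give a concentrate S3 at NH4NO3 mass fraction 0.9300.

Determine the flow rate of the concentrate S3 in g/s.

1365 g/s

NH4NO3 entering = 1930×0.654 + 129.4×0.054 = 1269.2 g/s.
All NH4NO3 reports to S3, so S3 = 1269.2/0.930 = 1364.7 g/s.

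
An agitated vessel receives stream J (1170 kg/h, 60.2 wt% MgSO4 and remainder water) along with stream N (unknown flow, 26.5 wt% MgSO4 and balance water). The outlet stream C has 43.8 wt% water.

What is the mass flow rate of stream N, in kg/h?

157.6 kg/h

Let N be the unknown flow. Total out = 1170 + N.
water balance: 465.66 + 0.735·N = 0.438·(1170 + N)
(0.735 − 0.438)·N = 0.438×1170 − 465.66 = 46.8
N = 46.8 / 0.297 = 157.58 kg/h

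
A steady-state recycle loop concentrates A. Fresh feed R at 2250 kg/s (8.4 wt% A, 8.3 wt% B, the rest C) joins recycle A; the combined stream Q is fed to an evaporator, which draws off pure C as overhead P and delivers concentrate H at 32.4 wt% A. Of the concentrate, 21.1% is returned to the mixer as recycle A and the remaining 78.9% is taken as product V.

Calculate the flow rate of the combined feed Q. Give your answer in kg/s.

Overall A balance (none leaves overhead): A in fresh feed = A in product, i.e. 2250×0.084 = (1−0.211)·H·0.324.
H = 189/(0.324×0.789) = 739.33 kg/s.
Recycle A = 0.211×739.33 = 156 kg/s.
Combined feed Q = 2250 + 156 = 2406 kg/s.

2406 kg/s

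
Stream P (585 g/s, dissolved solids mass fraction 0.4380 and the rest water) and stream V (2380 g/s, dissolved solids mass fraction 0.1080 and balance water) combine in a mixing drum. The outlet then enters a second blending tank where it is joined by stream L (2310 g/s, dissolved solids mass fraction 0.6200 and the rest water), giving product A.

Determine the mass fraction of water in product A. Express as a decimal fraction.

0.6312

Overall, product flow = 5275 g/s.
water in = 585×0.562 + 2380×0.892 + 2310×0.380 = 3329.5 g/s.
water fraction in A = 0.6312.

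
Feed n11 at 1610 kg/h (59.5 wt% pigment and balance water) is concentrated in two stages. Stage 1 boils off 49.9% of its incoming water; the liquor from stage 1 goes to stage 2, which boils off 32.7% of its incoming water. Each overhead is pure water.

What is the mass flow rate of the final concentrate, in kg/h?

1178 kg/h

water in feed = 1610×0.405 = 652.05 kg/h.
After stage 1: water left = (1−0.499)×652.05 = 326.68; stream total = 1284.6 kg/h.
After stage 2: water left = (1−0.327)×326.68 = 219.85; final concentrate = 1177.8 kg/h.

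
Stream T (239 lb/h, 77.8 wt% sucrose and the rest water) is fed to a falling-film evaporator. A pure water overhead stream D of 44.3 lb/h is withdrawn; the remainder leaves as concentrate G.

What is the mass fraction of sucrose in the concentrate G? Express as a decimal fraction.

sucrose is not removed: 239×0.778 = 185.94 lb/h of sucrose enters G.
Concentrate = 239 − 44.3 = 194.7 lb/h.
Mass fraction = 185.94/194.7 = 0.955.

0.955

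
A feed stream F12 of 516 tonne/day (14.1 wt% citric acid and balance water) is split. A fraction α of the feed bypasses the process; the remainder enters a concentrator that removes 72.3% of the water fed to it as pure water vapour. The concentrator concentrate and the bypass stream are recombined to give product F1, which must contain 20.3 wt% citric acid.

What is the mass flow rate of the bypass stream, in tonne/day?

All 516×0.141 = 72.756 tonne/day of citric acid reaches F1, so F1 = 72.756/0.203 = 358.4 tonne/day and vapour = 157.6 tonne/day.
The evaporator receives (1−α)·516 of feed at 0.859 water and removes 0.723 of that water:
0.723×0.859×(1−α)×516 = 157.6
(1−α) = 157.6/320.47 = 0.4918;  α = 0.5082.
Bypass flow = 0.5082×516 = 262.25 tonne/day.

262.2 tonne/day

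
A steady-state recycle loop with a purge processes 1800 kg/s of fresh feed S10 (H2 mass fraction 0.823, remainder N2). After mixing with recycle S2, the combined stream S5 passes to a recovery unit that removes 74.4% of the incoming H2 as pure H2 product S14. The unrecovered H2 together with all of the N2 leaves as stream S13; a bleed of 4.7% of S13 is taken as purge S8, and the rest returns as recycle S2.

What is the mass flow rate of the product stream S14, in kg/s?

1458 kg/s

H2 in S5: m_A = 1800×0.823 + (1−0.047)·(1−0.744)·m_A, so m_A = 1481.4/0.7560 = 1959.4 kg/s.
Product S14 = 0.744×1959.4 = 1457.8 kg/s.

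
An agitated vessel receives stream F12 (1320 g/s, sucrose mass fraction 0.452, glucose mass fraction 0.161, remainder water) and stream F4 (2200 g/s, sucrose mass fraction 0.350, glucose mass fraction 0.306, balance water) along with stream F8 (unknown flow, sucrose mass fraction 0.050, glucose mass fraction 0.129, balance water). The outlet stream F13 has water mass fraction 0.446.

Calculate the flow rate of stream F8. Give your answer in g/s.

Let F8 be the unknown flow. Total out = 3520 + F8.
water balance: 1267.6 + 0.821·F8 = 0.446·(3520 + F8)
(0.821 − 0.446)·F8 = 0.446×3520 − 1267.6 = 302.28
F8 = 302.28 / 0.375 = 806.08 g/s

806.1 g/s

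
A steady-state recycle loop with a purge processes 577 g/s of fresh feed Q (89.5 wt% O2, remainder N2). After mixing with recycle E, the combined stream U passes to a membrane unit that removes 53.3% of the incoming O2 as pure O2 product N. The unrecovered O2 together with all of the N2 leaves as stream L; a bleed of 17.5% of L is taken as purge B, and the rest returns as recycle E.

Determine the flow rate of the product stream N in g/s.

O2 in U: m_A = 577×0.895 + (1−0.175)·(1−0.533)·m_A, so m_A = 516.41/0.6147 = 840.07 g/s.
Product N = 0.533×840.07 = 447.76 g/s.

447.8 g/s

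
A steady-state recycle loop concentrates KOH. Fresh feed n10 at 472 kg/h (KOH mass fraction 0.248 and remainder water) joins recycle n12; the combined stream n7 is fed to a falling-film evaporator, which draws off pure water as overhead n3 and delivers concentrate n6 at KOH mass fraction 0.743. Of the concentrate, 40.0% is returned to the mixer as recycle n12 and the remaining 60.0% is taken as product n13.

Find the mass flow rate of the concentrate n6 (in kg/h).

262.6 kg/h

Overall KOH balance (none leaves overhead): KOH in fresh feed = KOH in product, i.e. 472×0.248 = (1−0.400)·n6·0.743.
n6 = 117.06/(0.743×0.600) = 262.58 kg/h.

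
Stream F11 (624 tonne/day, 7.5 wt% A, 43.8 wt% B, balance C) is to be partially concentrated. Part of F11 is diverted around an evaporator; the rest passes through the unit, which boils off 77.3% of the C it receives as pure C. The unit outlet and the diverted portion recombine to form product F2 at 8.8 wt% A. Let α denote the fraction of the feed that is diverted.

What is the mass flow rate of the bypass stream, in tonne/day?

All 624×0.075 = 46.8 tonne/day of A reaches F2, so F2 = 46.8/0.088 = 531.82 tonne/day and vapour = 92.182 tonne/day.
The evaporator receives (1−α)·624 of feed at 0.487 C and removes 0.773 of that C:
0.773×0.487×(1−α)×624 = 92.182
(1−α) = 92.182/234.91 = 0.3924;  α = 0.6076.
Bypass flow = 0.6076×624 = 379.13 tonne/day.

379.1 tonne/day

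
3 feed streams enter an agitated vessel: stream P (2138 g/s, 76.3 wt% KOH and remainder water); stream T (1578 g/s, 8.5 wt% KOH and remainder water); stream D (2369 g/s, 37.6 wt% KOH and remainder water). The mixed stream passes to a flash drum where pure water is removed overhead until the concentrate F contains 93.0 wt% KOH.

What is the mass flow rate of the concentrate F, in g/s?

KOH entering = 2138×0.763 + 1578×0.085 + 2369×0.376 = 2656.2 g/s.
All KOH reports to F, so F = 2656.2/0.930 = 2856.1 g/s.

2856 g/s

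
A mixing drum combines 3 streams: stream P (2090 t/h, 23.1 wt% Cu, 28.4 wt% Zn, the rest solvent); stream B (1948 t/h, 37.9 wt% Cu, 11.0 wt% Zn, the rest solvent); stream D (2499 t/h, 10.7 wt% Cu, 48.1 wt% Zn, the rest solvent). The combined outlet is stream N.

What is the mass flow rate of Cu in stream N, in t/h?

Cu out = Cu in = 2090×0.231 + 1948×0.379 + 2499×0.107 = 1488.5 t/h.

1488 t/h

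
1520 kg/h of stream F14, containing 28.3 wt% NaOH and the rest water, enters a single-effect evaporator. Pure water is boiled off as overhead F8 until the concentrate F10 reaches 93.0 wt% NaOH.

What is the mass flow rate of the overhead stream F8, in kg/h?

NaOH is conserved: 1520×0.283 = 430.16 kg/h all reports to the concentrate.
Concentrate = 430.16/(target fraction) = 462.54 kg/h.
Overhead = 1520 − 462.54 = 1057.5 kg/h.

1057 kg/h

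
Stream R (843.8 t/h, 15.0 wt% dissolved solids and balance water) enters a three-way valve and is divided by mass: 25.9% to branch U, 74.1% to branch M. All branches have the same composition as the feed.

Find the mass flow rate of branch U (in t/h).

218.5 t/h

Branch U flow = 0.259×843.8 = 218.54 t/h.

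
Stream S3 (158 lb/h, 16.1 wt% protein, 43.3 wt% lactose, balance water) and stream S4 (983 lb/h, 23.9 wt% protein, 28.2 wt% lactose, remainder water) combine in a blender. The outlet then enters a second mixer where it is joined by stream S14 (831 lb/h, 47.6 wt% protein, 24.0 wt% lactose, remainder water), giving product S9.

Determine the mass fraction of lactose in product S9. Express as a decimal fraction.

Overall, product flow = 1972 lb/h.
lactose in = 158×0.433 + 983×0.282 + 831×0.240 = 545.06 lb/h.
lactose fraction in S9 = 0.2764.

0.2764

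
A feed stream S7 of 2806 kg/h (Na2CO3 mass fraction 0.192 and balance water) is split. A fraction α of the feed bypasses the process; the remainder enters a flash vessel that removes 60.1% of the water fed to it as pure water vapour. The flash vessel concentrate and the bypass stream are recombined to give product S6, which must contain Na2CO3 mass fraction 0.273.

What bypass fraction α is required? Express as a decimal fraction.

All 2806×0.192 = 538.75 kg/h of Na2CO3 reaches S6, so S6 = 538.75/0.273 = 1973.5 kg/h and vapour = 832.55 kg/h.
The evaporator receives (1−α)·2806 of feed at 0.808 water and removes 0.601 of that water:
0.601×0.808×(1−α)×2806 = 832.55
(1−α) = 832.55/1362.6 = 0.6110;  α = 0.3890.

0.389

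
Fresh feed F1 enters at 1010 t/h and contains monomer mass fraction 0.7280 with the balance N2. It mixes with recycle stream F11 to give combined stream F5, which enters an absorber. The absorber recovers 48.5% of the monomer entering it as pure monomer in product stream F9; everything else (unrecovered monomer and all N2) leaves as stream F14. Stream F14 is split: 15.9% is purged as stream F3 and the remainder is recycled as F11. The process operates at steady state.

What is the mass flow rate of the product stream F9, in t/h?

monomer in F5: m_A = 1010×0.728 + (1−0.159)·(1−0.485)·m_A, so m_A = 735.28/0.5669 = 1297.1 t/h.
Product F9 = 0.485×1297.1 = 629.07 t/h.

629.1 t/h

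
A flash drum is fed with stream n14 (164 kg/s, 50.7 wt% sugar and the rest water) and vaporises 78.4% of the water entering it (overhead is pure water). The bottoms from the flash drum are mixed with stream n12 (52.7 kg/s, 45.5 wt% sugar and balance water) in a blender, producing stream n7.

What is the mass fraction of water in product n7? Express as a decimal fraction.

Vapour removed = 0.784×0.493×164 = 63.388 kg/s; concentrate = 100.61 kg/s.
water reaching the mixer = 17.464 (from concentrate) + 52.7×0.545 = 46.186 kg/s.
Product flow = 100.61 + 52.7 = 153.31 kg/s; water fraction = 0.301.

0.301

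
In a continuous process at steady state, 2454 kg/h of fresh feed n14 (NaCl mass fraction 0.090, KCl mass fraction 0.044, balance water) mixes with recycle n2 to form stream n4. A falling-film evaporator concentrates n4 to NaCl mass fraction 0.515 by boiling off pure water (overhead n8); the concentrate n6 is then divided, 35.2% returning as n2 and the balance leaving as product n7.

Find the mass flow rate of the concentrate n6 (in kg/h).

661.8 kg/h

Overall NaCl balance (none leaves overhead): NaCl in fresh feed = NaCl in product, i.e. 2454×0.090 = (1−0.352)·n6·0.515.
n6 = 220.86/(0.515×0.648) = 661.81 kg/h.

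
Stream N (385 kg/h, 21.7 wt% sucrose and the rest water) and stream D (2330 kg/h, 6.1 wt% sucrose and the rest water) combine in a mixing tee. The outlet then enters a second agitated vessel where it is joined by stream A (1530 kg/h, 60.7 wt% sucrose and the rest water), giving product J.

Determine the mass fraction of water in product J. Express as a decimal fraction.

0.728

Overall, product flow = 4245 kg/h.
water in = 385×0.783 + 2330×0.939 + 1530×0.393 = 3090.6 kg/h.
water fraction in J = 0.728.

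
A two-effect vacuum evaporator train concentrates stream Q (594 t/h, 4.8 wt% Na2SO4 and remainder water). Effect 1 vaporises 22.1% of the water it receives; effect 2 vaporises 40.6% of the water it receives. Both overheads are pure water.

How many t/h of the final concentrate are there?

290.2 t/h

water in feed = 594×0.952 = 565.49 t/h.
After stage 1: water left = (1−0.221)×565.49 = 440.52; stream total = 469.03 t/h.
After stage 2: water left = (1−0.406)×440.52 = 261.67; final concentrate = 290.18 t/h.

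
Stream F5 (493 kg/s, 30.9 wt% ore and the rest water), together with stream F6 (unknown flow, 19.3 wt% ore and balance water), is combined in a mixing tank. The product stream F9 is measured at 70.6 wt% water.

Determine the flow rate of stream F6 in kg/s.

Let F6 be the unknown flow. Total out = 493 + F6.
water balance: 340.66 + 0.807·F6 = 0.706·(493 + F6)
(0.807 − 0.706)·F6 = 0.706×493 − 340.66 = 7.395
F6 = 7.395 / 0.101 = 73.218 kg/s

73.22 kg/s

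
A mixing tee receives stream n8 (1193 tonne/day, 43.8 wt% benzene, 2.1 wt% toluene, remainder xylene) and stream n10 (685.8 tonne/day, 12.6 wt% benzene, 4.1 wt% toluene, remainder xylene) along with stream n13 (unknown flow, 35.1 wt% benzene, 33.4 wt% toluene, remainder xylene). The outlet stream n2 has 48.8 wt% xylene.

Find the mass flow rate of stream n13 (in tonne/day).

1733 tonne/day

Let n13 be the unknown flow. Total out = 1878.8 + n13.
xylene balance: 1216.7 + 0.315·n13 = 0.488·(1878.8 + n13)
(0.315 − 0.488)·n13 = 0.488×1878.8 − 1216.7 = -299.83
n13 = -299.83 / -0.173 = 1733.1 tonne/day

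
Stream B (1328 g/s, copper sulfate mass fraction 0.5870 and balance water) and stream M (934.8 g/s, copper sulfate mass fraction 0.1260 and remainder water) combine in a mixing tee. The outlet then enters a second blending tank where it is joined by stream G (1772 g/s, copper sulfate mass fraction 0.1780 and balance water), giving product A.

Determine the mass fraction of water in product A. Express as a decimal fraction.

Overall, product flow = 4034.8 g/s.
water in = 1328×0.413 + 934.8×0.874 + 1772×0.822 = 2822.1 g/s.
water fraction in A = 0.6994.

0.6994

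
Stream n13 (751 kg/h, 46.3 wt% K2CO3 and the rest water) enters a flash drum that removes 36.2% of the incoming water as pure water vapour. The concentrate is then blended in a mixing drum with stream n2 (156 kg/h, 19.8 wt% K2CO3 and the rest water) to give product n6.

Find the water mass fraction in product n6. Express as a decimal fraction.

Vapour removed = 0.362×0.537×751 = 145.99 kg/h; concentrate = 605.01 kg/h.
water reaching the mixer = 257.3 (from concentrate) + 156×0.802 = 382.41 kg/h.
Product flow = 605.01 + 156 = 761.01 kg/h; water fraction = 0.5025.

0.5025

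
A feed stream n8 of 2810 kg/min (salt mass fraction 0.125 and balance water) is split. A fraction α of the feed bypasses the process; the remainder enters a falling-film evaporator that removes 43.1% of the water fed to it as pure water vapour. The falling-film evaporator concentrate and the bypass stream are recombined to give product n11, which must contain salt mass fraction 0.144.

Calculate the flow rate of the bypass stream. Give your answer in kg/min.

1827 kg/min

All 2810×0.125 = 351.25 kg/min of salt reaches n11, so n11 = 351.25/0.144 = 2439.2 kg/min and vapour = 370.76 kg/min.
The evaporator receives (1−α)·2810 of feed at 0.875 water and removes 0.431 of that water:
0.431×0.875×(1−α)×2810 = 370.76
(1−α) = 370.76/1059.7 = 0.3499;  α = 0.6501.
Bypass flow = 0.6501×2810 = 1826.9 kg/min.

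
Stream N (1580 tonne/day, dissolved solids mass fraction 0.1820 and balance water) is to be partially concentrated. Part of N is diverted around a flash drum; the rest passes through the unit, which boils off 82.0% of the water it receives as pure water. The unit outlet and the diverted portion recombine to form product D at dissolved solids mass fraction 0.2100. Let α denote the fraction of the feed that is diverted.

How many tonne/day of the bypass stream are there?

All 1580×0.182 = 287.56 tonne/day of dissolved solids reaches D, so D = 287.56/0.210 = 1369.3 tonne/day and vapour = 210.67 tonne/day.
The evaporator receives (1−α)·1580 of feed at 0.818 water and removes 0.820 of that water:
0.820×0.818×(1−α)×1580 = 210.67
(1−α) = 210.67/1059.8 = 0.1988;  α = 0.8012.
Bypass flow = 0.8012×1580 = 1265.9 tonne/day.

1266 tonne/day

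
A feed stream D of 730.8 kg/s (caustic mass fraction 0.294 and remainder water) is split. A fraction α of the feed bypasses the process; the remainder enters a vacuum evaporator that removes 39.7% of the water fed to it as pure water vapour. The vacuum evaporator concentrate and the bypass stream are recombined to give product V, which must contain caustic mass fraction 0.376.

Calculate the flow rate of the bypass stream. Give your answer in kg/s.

All 730.8×0.294 = 214.86 kg/s of caustic reaches V, so V = 214.86/0.376 = 571.42 kg/s and vapour = 159.38 kg/s.
The evaporator receives (1−α)·730.8 of feed at 0.706 water and removes 0.397 of that water:
0.397×0.706×(1−α)×730.8 = 159.38
(1−α) = 159.38/204.83 = 0.7781;  α = 0.2219.
Bypass flow = 0.2219×730.8 = 162.17 kg/s.

162.2 kg/s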